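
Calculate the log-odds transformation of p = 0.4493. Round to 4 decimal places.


Compute the odds: 0.4493/0.5507 = 0.8159.
Take the natural log: ln(0.8159) = -0.2035.

-0.2035


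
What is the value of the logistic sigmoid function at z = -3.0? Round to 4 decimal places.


Compute exp(3.0000) = 20.0855.
Sigmoid = 1 / (1 + 20.0855) = 1 / 21.0855 = 0.0474.

0.0474


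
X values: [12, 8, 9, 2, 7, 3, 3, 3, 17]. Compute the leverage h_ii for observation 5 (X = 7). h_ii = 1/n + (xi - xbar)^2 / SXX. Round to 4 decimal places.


Mean of X: xbar = 7.1111.
SXX = 202.8889.
For X = 7: h = 1/9 + (7 - 7.1111)^2/202.8889 = 0.1112.

0.1112


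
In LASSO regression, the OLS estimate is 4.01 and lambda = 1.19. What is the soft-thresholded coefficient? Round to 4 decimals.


Absolute value: |4.01| = 4.01.
Compare to lambda = 1.19.
Since |beta| > lambda, coefficient = sign(beta)*(|beta| - lambda) = 2.8200.

2.8200


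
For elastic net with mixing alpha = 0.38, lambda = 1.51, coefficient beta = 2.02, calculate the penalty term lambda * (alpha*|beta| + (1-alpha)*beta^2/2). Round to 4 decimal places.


alpha * |beta| = 0.38 * 2.02 = 0.7676.
(1-alpha) * beta^2/2 = 0.62 * 4.0804/2 = 1.2649.
Total = 1.51 * (0.7676 + 1.2649) = 3.0691.

3.0691


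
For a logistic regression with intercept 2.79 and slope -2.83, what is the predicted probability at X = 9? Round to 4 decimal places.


z = 2.79 + -2.83 * 9 = -22.6800.
Sigmoid: P = 1 / (1 + exp(22.6800)) = 0.0000.

0.0000


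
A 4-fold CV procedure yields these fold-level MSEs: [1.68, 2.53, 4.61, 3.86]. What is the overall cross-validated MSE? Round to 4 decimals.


Sum of fold MSEs = 12.6800.
Average = 12.6800 / 4 = 3.1700.

3.1700


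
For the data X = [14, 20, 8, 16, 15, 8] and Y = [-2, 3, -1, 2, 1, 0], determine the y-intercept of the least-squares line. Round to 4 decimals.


Compute b1 = 0.2735 from the OLS formula.
With xbar = 13.5000 and ybar = 0.5000, the intercept is:
b0 = 0.5000 - 0.2735 * 13.5000 = -3.1928.

-3.1928


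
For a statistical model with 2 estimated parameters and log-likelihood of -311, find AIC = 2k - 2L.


Compute:
2k = 2*2 = 4.
-2*loglik = -2*(-311) = 622.
AIC = 4 + 622 = 626.

626


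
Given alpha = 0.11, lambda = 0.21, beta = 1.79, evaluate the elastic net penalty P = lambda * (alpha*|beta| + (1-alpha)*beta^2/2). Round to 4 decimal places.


Compute:
L1 = 0.11 * 1.79 = 0.1969.
L2 = 0.89 * 1.79^2 / 2 = 1.4258.
Penalty = 0.21 * (0.1969 + 1.4258) = 0.3408.

0.3408


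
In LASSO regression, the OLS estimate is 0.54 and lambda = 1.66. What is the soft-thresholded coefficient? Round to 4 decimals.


|beta_OLS| = 0.54.
lambda = 1.66.
Since |beta| <= lambda, the coefficient is set to 0.
Result = 0.0000.

0.0000


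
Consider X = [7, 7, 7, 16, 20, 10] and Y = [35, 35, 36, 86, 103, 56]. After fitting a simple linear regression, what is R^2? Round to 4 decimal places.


The fitted line is Y = -0.5307 + 5.2863*X.
SSres = 26.6394, SStot = 4353.5000.
R^2 = 1 - SSres/SStot = 0.9939.

0.9939


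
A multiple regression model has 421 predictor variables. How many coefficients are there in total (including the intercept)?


Total coefficients = number of predictors + 1 (for the intercept).
= 421 + 1 = 422.

422


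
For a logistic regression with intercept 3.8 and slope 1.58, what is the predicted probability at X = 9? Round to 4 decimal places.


Linear predictor: z = 3.8 + 1.58 * 9 = 18.0200.
P = 1/(1 + exp(-18.0200)) = 1/(1 + 0.0000) = 1.0000.

1.0000


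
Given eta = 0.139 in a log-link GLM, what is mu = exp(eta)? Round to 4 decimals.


Apply the inverse link:
mu = e^0.139 = 1.1491.

1.1491


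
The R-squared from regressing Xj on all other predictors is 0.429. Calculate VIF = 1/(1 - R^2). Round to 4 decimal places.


Denominator: 1 - 0.429 = 0.571.
VIF = 1 / 0.571 = 1.7513.

1.7513


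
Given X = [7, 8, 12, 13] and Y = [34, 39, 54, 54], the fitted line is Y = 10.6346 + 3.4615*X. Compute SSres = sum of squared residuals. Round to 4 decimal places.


Predicted values from Y = 10.6346 + 3.4615*X.
Residuals: [-0.8651, 0.6734, 1.8274, -1.6341].
SSres = 7.2115.

7.2115


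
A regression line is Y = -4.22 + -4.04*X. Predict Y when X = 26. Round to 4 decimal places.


Substitute X = 26 into the equation:
Y = -4.22 + -4.04 * 26 = -4.22 + -105.0400 = -109.2600.

-109.2600


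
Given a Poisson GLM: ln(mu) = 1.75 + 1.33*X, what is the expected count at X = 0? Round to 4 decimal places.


Compute eta = 1.75 + 1.33 * 0 = 1.7500.
Apply inverse link: mu = e^1.7500 = 5.7546.

5.7546


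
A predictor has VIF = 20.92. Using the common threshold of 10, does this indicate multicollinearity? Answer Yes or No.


Check: VIF = 20.92 vs threshold = 10.
Since 20.92 >= 10, the answer is Yes.

Yes


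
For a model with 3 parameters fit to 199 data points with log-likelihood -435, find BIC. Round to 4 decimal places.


Compute k*ln(n) = 3*ln(199) = 3*5.293305 = 15.879915.
Then -2*loglik = 870.
BIC = 15.879915 + 870 = 885.879915, which rounds to 885.8799.

885.8799


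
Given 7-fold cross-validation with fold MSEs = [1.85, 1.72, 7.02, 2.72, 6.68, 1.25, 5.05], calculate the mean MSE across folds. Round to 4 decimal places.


Add all fold MSEs: 26.2900.
Divide by k = 7: 26.2900/7 = 3.7557.

3.7557


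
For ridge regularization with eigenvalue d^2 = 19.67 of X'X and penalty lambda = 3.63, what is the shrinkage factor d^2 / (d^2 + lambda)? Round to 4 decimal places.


d^2 + lambda = 19.67 + 3.63 = 23.3000.
Shrinkage factor = 19.67/23.3000 = 0.8442.

0.8442


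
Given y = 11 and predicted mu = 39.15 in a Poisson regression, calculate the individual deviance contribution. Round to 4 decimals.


Compute y*ln(y/mu) = 11*ln(11/39.15) = 11*-1.269505 = -13.964555.
y - mu = -28.15.
D = 2*(-13.964555 - (-28.15)) = 28.370890, which rounds to 28.3709.

28.3709


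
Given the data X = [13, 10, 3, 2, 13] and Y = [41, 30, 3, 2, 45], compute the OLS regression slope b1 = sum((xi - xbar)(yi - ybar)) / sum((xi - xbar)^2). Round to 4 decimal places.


Calculate xbar = 8.2000, ybar = 24.2000.
S_xx = 114.8000, S_xy = 438.8000.
Using b1 = S_xy / S_xx = 438.8000 / 114.8000, we get b1 = 3.8223.

3.8223


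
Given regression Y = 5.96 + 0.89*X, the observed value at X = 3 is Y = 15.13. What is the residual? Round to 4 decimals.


Predicted = 5.96 + 0.89 * 3 = 8.6300.
Residual = 15.13 - 8.6300 = 6.5000.

6.5000


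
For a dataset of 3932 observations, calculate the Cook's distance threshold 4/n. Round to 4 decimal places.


Cook's distance cutoff = 4/n = 4/3932.
= 0.0010.

0.0010


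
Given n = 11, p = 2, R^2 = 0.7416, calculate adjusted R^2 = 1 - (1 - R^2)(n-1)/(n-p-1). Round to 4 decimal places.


Using the formula:
(1 - 0.7416) = 0.2584.
Multiply by 10/8: 0.2584 * 10 = 2.5840, then 2.5840 / 8 = 0.3230.
Adj R^2 = 1 - 0.3230 = 0.6770.

0.6770


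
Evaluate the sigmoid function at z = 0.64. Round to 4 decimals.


Compute exp(-0.6400) = 0.5273.
Sigmoid = 1 / (1 + 0.5273) = 1 / 1.5273 = 0.6548.

0.6548


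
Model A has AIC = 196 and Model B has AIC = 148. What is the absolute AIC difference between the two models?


|AIC_A - AIC_B| = |196 - 148| = 48.
Model B is preferred (lower AIC).

48


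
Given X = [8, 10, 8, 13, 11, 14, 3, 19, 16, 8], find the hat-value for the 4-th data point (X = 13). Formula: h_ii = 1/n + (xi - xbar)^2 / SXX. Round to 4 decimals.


Mean of X: xbar = 11.0000.
SXX = 194.0000.
For X = 13: h = 1/10 + (13 - 11.0000)^2/194.0000 = 0.1206.

0.1206


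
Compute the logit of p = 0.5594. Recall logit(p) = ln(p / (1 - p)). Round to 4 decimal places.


1 - p = 0.4406.
p/(1-p) = 1.2696.
logit = ln(1.2696) = 0.2387.

0.2387


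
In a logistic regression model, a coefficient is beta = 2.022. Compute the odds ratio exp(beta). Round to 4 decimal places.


Odds ratio = exp(beta) = exp(2.022).
= 7.5534.

7.5534


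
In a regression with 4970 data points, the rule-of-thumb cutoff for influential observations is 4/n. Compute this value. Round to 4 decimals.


Using the rule of thumb:
Threshold = 4 / 4970 = 0.0008.

0.0008


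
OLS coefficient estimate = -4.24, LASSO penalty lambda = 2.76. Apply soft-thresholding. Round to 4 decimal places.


Absolute value: |-4.24| = 4.24.
Compare to lambda = 2.76.
Since |beta| > lambda, coefficient = sign(beta)*(|beta| - lambda) = -1.4800.

-1.4800


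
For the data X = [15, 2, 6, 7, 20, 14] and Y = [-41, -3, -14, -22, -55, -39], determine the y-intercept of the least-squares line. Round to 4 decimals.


First find the slope: b1 = -2.8548.
Means: xbar = 10.6667, ybar = -29.0000.
b0 = ybar - b1 * xbar = -29.0000 - -2.8548 * 10.6667 = 1.4516.

1.4516


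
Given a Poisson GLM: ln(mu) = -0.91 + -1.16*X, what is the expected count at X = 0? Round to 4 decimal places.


eta = -0.91 + -1.16 * 0 = -0.9100.
mu = exp(-0.9100) = 0.4025.

0.4025


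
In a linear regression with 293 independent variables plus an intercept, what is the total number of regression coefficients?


Total coefficients = number of predictors + 1 (for the intercept).
= 293 + 1 = 294.

294


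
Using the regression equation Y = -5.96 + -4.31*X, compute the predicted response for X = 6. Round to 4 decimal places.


Substitute X = 6 into the equation:
Y = -5.96 + -4.31 * 6 = -5.96 + -25.8600 = -31.8200.

-31.8200


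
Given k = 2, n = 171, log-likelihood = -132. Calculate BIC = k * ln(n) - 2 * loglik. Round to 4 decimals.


ln(171) = 5.141664.
k * ln(n) = 2 * 5.141664 = 10.283328.
-2L = 264.
BIC = 10.283328 + 264 = 274.283328, which rounds to 274.2833.

274.2833


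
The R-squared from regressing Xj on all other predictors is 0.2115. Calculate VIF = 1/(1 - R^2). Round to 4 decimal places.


VIF = 1 / (1 - 0.2115).
= 1 / 0.7885 = 1.2682.

1.2682


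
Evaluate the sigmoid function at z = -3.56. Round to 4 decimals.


Compute exp(3.5600) = 35.1632.
Sigmoid = 1 / (1 + 35.1632) = 1 / 36.1632 = 0.0277.

0.0277


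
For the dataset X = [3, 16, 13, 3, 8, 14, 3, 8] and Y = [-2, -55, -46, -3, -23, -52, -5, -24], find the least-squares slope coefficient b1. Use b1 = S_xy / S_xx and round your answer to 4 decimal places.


Calculate xbar = 8.5000, ybar = -26.2500.
S_xx = 198.0000, S_xy = -827.0000.
Using b1 = S_xy / S_xx = -827.0000 / 198.0000, we get b1 = -4.1768.

-4.1768


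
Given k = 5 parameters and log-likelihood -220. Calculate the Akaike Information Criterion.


AIC = 2*5 - 2*(-220).
= 10 + 440 = 450.

450


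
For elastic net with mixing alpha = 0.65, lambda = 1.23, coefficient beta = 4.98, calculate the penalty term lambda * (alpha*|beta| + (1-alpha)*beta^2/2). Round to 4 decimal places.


Compute:
L1 = 0.65 * 4.98 = 3.2370.
L2 = 0.35 * 4.98^2 / 2 = 4.3401.
Penalty = 1.23 * (3.2370 + 4.3401) = 9.3198.

9.3198


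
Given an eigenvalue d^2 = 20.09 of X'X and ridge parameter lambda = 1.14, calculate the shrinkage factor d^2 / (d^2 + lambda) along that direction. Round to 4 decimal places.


d^2 + lambda = 20.09 + 1.14 = 21.2300.
Shrinkage factor = 20.09/21.2300 = 0.9463.

0.9463


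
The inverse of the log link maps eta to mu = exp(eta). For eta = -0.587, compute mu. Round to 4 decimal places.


The inverse log link gives:
mu = exp(-0.587) = 0.5560.

0.5560


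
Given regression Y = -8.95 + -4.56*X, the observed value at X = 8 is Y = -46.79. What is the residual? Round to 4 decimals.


Predicted = -8.95 + -4.56 * 8 = -45.4300.
Residual = -46.79 - -45.4300 = -1.3600.

-1.3600


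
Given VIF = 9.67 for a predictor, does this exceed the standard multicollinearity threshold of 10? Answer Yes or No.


Check: VIF = 9.67 vs threshold = 10.
Since 9.67 < 10, the answer is No.

No


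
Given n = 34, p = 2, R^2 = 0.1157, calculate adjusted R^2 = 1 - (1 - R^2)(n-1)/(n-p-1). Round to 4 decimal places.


Using the formula:
(1 - 0.1157) = 0.8843.
Multiply by 33/31: 0.8843 * 33 = 29.1819, then 29.1819 / 31 = 0.9414.
Adj R^2 = 1 - 0.9414 = 0.0586.

0.0586


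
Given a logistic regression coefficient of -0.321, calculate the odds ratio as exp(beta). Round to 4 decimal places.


exp(-0.321) = 0.7254.
So the odds ratio is 0.7254.

0.7254


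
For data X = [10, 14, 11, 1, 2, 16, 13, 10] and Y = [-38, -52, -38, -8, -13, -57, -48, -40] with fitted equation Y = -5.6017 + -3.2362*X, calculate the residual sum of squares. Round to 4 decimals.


Predicted values from Y = -5.6017 + -3.2362*X.
Residuals: [-0.0363, -1.0915, 3.1999, 0.8379, -0.9259, 0.3809, -0.3277, -2.0363].
SSres = 17.3904.

17.3904


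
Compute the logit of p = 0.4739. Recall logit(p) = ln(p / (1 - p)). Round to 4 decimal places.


1 - p = 0.5261.
p/(1-p) = 0.9008.
logit = ln(0.9008) = -0.1045.

-0.1045


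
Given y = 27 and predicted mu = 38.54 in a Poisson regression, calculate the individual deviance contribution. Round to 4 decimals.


First: ln(27/38.54) = -0.355860.
Then: 27 * -0.355860 = -9.608220.
y - mu = 27 - 38.54 = -11.54.
D = 2(-9.608220 - -11.54) = 3.863560, which rounds to 3.8636.

3.8636


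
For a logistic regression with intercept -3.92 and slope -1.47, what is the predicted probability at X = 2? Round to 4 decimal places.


z = -3.92 + -1.47 * 2 = -6.8600.
Sigmoid: P = 1 / (1 + exp(6.8600)) = 0.0010.

0.0010


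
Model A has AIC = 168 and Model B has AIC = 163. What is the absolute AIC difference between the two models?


Compute |168 - 163| = 5.
Model B has the smaller AIC.

5


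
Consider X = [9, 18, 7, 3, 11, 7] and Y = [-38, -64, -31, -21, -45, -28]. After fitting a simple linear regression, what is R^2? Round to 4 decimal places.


The fitted line is Y = -10.4994 + -2.9819*X.
SSres = 17.2911, SStot = 1162.8333.
R^2 = 1 - SSres/SStot = 0.9851.

0.9851


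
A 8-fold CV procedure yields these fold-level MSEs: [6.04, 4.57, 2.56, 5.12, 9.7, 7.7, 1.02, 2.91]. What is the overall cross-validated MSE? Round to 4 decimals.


Total MSE across folds = 39.6200.
CV-MSE = 39.6200/8 = 4.9525.

4.9525


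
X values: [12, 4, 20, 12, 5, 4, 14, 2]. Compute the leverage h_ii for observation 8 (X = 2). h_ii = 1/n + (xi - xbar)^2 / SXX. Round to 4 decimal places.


n = 8, xbar = 9.1250.
SXX = sum((xi - xbar)^2) = 278.8750.
h = 1/8 + (2 - 9.1250)^2 / 278.8750 = 0.3070.

0.3070


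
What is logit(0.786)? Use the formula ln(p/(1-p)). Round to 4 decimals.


Compute the odds: 0.786/0.214 = 3.6729.
Take the natural log: ln(3.6729) = 1.3010.

1.3010


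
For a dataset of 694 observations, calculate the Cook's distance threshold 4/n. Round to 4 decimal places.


Using the rule of thumb:
Threshold = 4 / 694 = 0.0058.

0.0058


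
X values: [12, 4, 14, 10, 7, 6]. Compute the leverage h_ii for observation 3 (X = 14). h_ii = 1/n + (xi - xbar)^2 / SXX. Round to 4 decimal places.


Mean of X: xbar = 8.8333.
SXX = 72.8333.
For X = 14: h = 1/6 + (14 - 8.8333)^2/72.8333 = 0.5332.

0.5332


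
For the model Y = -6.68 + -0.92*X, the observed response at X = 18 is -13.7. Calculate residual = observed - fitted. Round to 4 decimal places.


Predicted = -6.68 + -0.92 * 18 = -23.2400.
Residual = -13.7 - -23.2400 = 9.5400.

9.5400


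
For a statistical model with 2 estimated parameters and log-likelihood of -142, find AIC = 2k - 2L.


AIC = 2k - 2*loglik = 2(2) - 2(-142).
= 4 + 284 = 288.

288


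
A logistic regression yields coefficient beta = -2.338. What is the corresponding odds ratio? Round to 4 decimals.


The odds ratio is computed as:
OR = e^(-2.338) = 0.0965.

0.0965


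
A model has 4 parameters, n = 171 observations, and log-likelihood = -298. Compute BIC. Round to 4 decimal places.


Compute k*ln(n) = 4*ln(171) = 4*5.141664 = 20.566656.
Then -2*loglik = 596.
BIC = 20.566656 + 596 = 616.566656, which rounds to 616.5667.

616.5667


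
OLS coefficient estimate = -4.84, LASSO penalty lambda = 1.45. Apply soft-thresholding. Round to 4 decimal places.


|beta_OLS| = 4.84.
lambda = 1.45.
Since |beta| > lambda, coefficient = sign(beta)*(|beta| - lambda) = -3.3900.
Result = -3.3900.

-3.3900


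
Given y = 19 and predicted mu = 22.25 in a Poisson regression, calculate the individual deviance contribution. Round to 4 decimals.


Compute y*ln(y/mu) = 19*ln(19/22.25) = 19*-0.157903 = -3.000157.
y - mu = -3.25.
D = 2*(-3.000157 - (-3.25)) = 0.499686, which rounds to 0.4997.

0.4997


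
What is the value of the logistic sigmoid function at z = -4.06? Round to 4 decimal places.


exp(4.0600) = 57.9743.
1 + exp(-z) = 58.9743.
sigmoid = 1/58.9743 = 0.0170.

0.0170


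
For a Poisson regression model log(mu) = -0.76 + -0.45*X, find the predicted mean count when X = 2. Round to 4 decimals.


Linear predictor: eta = -0.76 + (-0.45)(2) = -1.6600.
Expected count: mu = exp(-1.6600) = 0.1901.

0.1901


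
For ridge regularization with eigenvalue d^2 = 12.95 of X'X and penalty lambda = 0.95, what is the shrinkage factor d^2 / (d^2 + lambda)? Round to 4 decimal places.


Compute the denominator: 12.95 + 0.95 = 13.9000.
Shrinkage factor = 12.95 / 13.9000 = 0.9317.

0.9317


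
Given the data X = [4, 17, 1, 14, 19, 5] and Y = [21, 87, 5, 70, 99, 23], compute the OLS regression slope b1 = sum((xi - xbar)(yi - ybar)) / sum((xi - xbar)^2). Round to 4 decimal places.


First compute the means: xbar = 10.0000, ybar = 50.8333.
Then S_xx = sum((xi - xbar)^2) = 288.0000.
S_xy = sum((xi - xbar)(yi - ybar)) = 1494.0000.
b1 = S_xy / S_xx = 1494.0000 / 288.0000 = 5.1875.

5.1875


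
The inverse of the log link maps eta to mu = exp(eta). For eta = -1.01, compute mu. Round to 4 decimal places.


mu = exp(eta) = exp(-1.01).
= 0.3642.

0.3642


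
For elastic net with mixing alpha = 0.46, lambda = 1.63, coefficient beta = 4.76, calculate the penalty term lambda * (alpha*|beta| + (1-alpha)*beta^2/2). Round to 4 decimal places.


Compute:
L1 = 0.46 * 4.76 = 2.1896.
L2 = 0.54 * 4.76^2 / 2 = 6.1176.
Penalty = 1.63 * (2.1896 + 6.1176) = 13.5407.

13.5407


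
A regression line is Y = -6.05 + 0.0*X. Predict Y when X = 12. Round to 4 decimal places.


Plug X = 12 into Y = -6.05 + 0.0*X:
Y = -6.05 + 0.0000 = -6.0500.

-6.0500


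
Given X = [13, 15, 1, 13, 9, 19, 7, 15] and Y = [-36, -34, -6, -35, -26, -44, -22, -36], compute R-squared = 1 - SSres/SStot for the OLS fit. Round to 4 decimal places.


The fitted line is Y = -6.3311 + -2.0473*X.
SSres = 34.3784, SStot = 964.8750.
R^2 = 1 - SSres/SStot = 0.9644.

0.9644


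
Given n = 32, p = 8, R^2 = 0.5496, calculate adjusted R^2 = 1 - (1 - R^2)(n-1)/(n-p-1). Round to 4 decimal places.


Adjusted R^2 = 1 - (1 - R^2) * (n-1)/(n-p-1).
(1 - R^2) = 0.4504.
(n-1)/(n-p-1) = 31/23.
(1 - R^2) * (n-1) = 0.4504 * 31 = 13.9624.
Divide by (n-p-1): 13.9624 / 23 = 0.6071.
Adj R^2 = 1 - 0.6071 = 0.3929.

0.3929


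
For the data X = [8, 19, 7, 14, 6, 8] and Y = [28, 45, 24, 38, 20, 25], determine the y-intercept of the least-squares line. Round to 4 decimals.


Compute b1 = 1.8479 from the OLS formula.
With xbar = 10.3333 and ybar = 30.0000, the intercept is:
b0 = 30.0000 - 1.8479 * 10.3333 = 10.9046.

10.9046


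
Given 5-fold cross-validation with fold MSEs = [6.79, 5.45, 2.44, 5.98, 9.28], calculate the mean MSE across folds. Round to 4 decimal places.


Sum of fold MSEs = 29.9400.
Average = 29.9400 / 5 = 5.9880.

5.9880


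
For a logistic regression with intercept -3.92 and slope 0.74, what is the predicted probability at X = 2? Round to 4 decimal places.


z = -3.92 + 0.74 * 2 = -2.4400.
Sigmoid: P = 1 / (1 + exp(2.4400)) = 0.0802.

0.0802


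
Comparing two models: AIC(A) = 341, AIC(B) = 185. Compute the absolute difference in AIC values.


Absolute difference = |341 - 185| = 156.
The model with lower AIC (B) is preferred.

156


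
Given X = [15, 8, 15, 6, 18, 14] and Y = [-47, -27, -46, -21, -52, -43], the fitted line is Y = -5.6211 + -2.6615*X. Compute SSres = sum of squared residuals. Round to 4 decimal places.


Predicted values from Y = -5.6211 + -2.6615*X.
Residuals: [-1.4564, -0.0869, -0.4564, 0.5901, 1.5281, -0.1179].
SSres = 5.0342.

5.0342


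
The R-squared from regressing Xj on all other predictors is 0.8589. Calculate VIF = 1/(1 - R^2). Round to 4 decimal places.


VIF = 1 / (1 - 0.8589).
= 1 / 0.1411 = 7.0872.

7.0872


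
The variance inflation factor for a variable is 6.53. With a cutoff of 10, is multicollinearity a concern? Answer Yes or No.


Compare VIF = 6.53 to the threshold of 10.
6.53 < 10, so the answer is No.

No


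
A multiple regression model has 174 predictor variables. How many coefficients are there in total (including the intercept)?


Each predictor gets one coefficient, plus one intercept.
Total parameters = 174 + 1 = 175.

175


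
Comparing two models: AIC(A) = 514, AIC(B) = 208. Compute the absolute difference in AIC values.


Absolute difference = |514 - 208| = 306.
The model with lower AIC (B) is preferred.

306


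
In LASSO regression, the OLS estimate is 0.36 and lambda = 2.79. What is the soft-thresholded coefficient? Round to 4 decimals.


Check: |0.36| = 0.36 vs lambda = 2.79.
Since |beta| <= lambda, the coefficient is set to 0.
Soft-thresholded coefficient = 0.0000.

0.0000


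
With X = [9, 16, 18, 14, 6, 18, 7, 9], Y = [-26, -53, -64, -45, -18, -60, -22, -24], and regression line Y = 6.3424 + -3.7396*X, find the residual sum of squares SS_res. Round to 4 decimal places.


Predicted values from Y = 6.3424 + -3.7396*X.
Residuals: [1.3140, 0.4912, -3.0296, 1.0120, -1.9048, 0.9704, -2.1652, 3.3140].
SSres = 32.4111.

32.4111


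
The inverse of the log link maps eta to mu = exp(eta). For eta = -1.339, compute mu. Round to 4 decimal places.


mu = exp(eta) = exp(-1.339).
= 0.2621.

0.2621


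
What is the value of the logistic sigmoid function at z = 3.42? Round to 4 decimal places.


exp(-3.4200) = 0.0327.
1 + exp(-z) = 1.0327.
sigmoid = 1/1.0327 = 0.9683.

0.9683


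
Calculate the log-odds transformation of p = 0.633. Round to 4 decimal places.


1 - p = 0.367.
p/(1-p) = 1.7248.
logit = ln(1.7248) = 0.5451.

0.5451


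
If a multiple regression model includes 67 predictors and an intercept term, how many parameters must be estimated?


Including the intercept, the model has 67 predictor coefficients + 1 intercept.
Total = 68.

68


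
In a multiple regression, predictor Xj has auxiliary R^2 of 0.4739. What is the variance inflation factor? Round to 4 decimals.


VIF = 1 / (1 - 0.4739).
= 1 / 0.5261 = 1.9008.

1.9008


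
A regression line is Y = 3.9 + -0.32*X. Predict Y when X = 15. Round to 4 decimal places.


Plug X = 15 into Y = 3.9 + -0.32*X:
Y = 3.9 + -4.8000 = -0.9000.

-0.9000


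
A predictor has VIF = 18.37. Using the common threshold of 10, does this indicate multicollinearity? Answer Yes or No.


Check: VIF = 18.37 vs threshold = 10.
Since 18.37 >= 10, the answer is Yes.

Yes


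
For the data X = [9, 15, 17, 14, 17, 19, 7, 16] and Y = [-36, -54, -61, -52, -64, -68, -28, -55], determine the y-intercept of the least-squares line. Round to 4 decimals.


The slope is b1 = -3.2798.
Sample means are xbar = 14.2500 and ybar = -52.2500.
Intercept: b0 = -52.2500 - (-3.2798)(14.2500) = -5.5123.

-5.5123


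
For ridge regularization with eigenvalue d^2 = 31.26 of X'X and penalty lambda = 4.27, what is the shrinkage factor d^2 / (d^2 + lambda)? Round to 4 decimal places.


d^2 + lambda = 31.26 + 4.27 = 35.5300.
Shrinkage factor = 31.26/35.5300 = 0.8798.

0.8798


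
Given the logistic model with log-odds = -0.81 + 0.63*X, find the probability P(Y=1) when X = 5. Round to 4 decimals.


z = -0.81 + 0.63 * 5 = 2.3400.
Sigmoid: P = 1 / (1 + exp(-2.3400)) = 0.9121.

0.9121


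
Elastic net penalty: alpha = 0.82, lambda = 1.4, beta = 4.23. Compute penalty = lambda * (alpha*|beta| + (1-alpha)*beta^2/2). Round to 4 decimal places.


L1 component = 0.82 * |4.23| = 3.4686.
L2 component = 0.18 * 4.23^2 / 2 = 1.6104.
Penalty = 1.4 * (3.4686 + 1.6104) = 1.4 * 5.0790 = 7.1105.

7.1105


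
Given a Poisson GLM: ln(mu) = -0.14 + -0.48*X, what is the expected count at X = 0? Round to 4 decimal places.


Compute eta = -0.14 + -0.48 * 0 = -0.1400.
Apply inverse link: mu = e^-0.1400 = 0.8694.

0.8694


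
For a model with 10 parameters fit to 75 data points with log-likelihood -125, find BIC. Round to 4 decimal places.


ln(75) = 4.317488.
k * ln(n) = 10 * 4.317488 = 43.174880.
-2L = 250.
BIC = 43.174880 + 250 = 293.174880, which rounds to 293.1749.

293.1749


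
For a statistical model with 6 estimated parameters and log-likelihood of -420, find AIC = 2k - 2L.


AIC = 2k - 2*loglik = 2(6) - 2(-420).
= 12 + 840 = 852.

852


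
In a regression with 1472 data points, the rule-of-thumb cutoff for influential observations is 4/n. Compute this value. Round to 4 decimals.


Cook's distance cutoff = 4/n = 4/1472.
= 0.0027.

0.0027


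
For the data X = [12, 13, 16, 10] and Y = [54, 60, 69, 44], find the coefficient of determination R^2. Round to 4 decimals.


The fitted line is Y = 3.8800 + 4.1467*X.
SSres = 8.3467, SStot = 330.7500.
R^2 = 1 - SSres/SStot = 0.9748.

0.9748


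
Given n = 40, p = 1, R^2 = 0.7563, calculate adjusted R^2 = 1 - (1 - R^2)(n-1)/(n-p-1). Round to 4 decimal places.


Using the formula:
(1 - 0.7563) = 0.2437.
Multiply by 39/38: 0.2437 * 39 = 9.5043, then 9.5043 / 38 = 0.2501.
Adj R^2 = 1 - 0.2501 = 0.7499.

0.7499


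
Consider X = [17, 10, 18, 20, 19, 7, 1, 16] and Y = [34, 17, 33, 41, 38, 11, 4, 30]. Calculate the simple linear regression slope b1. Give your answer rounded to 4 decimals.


The sample means are xbar = 13.5000 and ybar = 26.0000.
Compute S_xx = 322.0000 and S_xy = 637.0000.
Slope b1 = S_xy / S_xx = 637.0000 / 322.0000 = 1.9783.

1.9783


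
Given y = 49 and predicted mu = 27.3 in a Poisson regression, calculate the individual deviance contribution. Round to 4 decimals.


y/mu = 49/27.3 = 1.794872 (approx.), and ln(49/27.3) = 0.584934.
y * ln(y/mu) = 49 * 0.584934 = 28.661766.
y - mu = 21.7.
D = 2 * (28.661766 - 21.7) = 13.923532, which rounds to 13.9235.

13.9235


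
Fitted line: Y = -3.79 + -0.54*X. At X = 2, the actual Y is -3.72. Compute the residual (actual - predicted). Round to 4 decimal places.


Fitted value at X = 2 is yhat = -3.79 + -0.54*2 = -4.8700.
Residual = -3.72 - -4.8700 = 1.1500.

1.1500


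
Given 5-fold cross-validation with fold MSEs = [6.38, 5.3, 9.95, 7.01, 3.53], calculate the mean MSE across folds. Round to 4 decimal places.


Total MSE across folds = 32.1700.
CV-MSE = 32.1700/5 = 6.4340.

6.4340


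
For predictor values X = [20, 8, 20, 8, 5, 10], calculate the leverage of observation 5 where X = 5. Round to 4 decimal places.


Mean of X: xbar = 11.8333.
SXX = 212.8333.
For X = 5: h = 1/6 + (5 - 11.8333)^2/212.8333 = 0.3861.

0.3861


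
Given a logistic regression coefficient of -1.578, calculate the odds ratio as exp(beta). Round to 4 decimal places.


The odds ratio is computed as:
OR = e^(-1.578) = 0.2064.

0.2064


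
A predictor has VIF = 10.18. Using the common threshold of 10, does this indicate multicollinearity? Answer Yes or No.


The threshold is 10.
VIF = 10.18 is >= 10.
Multicollinearity indication: Yes.

Yes


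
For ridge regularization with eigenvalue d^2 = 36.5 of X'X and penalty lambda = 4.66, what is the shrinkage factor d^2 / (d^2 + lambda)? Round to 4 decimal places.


Compute the denominator: 36.5 + 4.66 = 41.1600.
Shrinkage factor = 36.5 / 41.1600 = 0.8868.

0.8868


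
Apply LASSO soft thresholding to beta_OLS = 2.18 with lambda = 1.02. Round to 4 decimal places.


|beta_OLS| = 2.18.
lambda = 1.02.
Since |beta| > lambda, coefficient = sign(beta)*(|beta| - lambda) = 1.1600.
Result = 1.1600.

1.1600


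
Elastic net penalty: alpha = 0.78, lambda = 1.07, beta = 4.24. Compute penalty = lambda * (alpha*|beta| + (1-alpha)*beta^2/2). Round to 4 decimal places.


Compute:
L1 = 0.78 * 4.24 = 3.3072.
L2 = 0.22 * 4.24^2 / 2 = 1.9775.
Penalty = 1.07 * (3.3072 + 1.9775) = 5.6547.

5.6547


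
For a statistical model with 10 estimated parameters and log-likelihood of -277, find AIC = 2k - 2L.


AIC = 2*10 - 2*(-277).
= 20 + 554 = 574.

574


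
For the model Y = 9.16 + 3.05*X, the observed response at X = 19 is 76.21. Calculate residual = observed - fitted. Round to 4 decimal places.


Predicted = 9.16 + 3.05 * 19 = 67.1100.
Residual = 76.21 - 67.1100 = 9.1000.

9.1000


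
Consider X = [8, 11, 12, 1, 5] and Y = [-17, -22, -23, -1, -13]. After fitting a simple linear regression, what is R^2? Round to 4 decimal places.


Fit the OLS line: b0 = -0.8374, b1 = -1.9409.
SSres = 10.9163.
SStot = 316.8000.
R^2 = 1 - 10.9163/316.8000 = 0.9655.

0.9655


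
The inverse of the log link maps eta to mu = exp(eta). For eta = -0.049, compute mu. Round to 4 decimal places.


The inverse log link gives:
mu = exp(-0.049) = 0.9522.

0.9522


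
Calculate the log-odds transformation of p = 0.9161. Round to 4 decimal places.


The odds are p/(1-p) = 0.9161 / 0.0839 = 10.9190.
logit(p) = ln(10.9190) = 2.3905.

2.3905


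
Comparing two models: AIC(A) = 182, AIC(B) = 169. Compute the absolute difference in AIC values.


Absolute difference = |182 - 169| = 13.
The model with lower AIC (B) is preferred.

13


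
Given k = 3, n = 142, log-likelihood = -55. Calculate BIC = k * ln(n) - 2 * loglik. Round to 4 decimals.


k * ln(n) = 3 * ln(142) = 3 * 4.955827 = 14.867481.
-2 * loglik = -2 * (-55) = 110.
BIC = 14.867481 + 110 = 124.867481, which rounds to 124.8675.

124.8675


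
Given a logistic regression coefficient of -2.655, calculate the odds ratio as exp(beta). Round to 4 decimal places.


exp(-2.655) = 0.0703.
So the odds ratio is 0.0703.

0.0703


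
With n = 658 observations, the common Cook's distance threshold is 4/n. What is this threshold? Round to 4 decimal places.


The threshold is 4/n.
4/658 = 0.0061.

0.0061


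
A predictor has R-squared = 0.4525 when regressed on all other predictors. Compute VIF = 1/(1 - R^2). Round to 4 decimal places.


Denominator: 1 - 0.4525 = 0.5475.
VIF = 1 / 0.5475 = 1.8265.

1.8265


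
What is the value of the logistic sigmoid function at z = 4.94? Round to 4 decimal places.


First, exp(-4.9400) = 0.0072.
Then sigma(z) = 1/(1 + 0.0072) = 0.9929.

0.9929


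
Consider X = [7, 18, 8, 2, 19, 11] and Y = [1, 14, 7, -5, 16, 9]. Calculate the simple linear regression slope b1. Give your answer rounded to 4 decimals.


Calculate xbar = 10.8333, ybar = 7.0000.
S_xx = 218.8333, S_xy = 253.0000.
Using b1 = S_xy / S_xx = 253.0000 / 218.8333, we get b1 = 1.1561.

1.1561


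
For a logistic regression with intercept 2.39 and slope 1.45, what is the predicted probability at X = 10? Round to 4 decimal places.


Linear predictor: z = 2.39 + 1.45 * 10 = 16.8900.
P = 1/(1 + exp(-16.8900)) = 1/(1 + 0.0000) = 1.0000.

1.0000


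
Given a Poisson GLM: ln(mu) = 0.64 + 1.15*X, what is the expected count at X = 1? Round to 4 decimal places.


Compute eta = 0.64 + 1.15 * 1 = 1.7900.
Apply inverse link: mu = e^1.7900 = 5.9895.

5.9895


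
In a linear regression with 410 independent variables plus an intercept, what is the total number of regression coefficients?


Including the intercept, the model has 410 predictor coefficients + 1 intercept.
Total = 411.

411


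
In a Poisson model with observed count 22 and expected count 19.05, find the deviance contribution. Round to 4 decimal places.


First: ln(22/19.05) = 0.143975.
Then: 22 * 0.143975 = 3.167450.
y - mu = 22 - 19.05 = 2.95.
D = 2(3.167450 - 2.95) = 0.434900, which rounds to 0.4349.

0.4349


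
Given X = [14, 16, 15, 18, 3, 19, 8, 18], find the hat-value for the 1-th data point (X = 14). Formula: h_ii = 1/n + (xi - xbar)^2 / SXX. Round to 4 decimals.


Compute xbar = 13.8750 with n = 8 observations.
SXX = 218.8750.
Leverage = 1/8 + (14 - 13.8750)^2/218.8750 = 0.1251.

0.1251


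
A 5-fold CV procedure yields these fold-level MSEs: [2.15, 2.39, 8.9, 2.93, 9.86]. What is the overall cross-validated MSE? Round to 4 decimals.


Sum of fold MSEs = 26.2300.
Average = 26.2300 / 5 = 5.2460.

5.2460


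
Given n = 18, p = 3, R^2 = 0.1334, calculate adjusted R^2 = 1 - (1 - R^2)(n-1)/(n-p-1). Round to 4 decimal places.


Adjusted R^2 = 1 - (1 - R^2) * (n-1)/(n-p-1).
(1 - R^2) = 0.8666.
(n-1)/(n-p-1) = 17/14.
(1 - R^2) * (n-1) = 0.8666 * 17 = 14.7322.
Divide by (n-p-1): 14.7322 / 14 = 1.0523.
Adj R^2 = 1 - 1.0523 = -0.0523.

-0.0523


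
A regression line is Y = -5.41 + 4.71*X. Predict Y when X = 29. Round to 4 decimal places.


Plug X = 29 into Y = -5.41 + 4.71*X:
Y = -5.41 + 136.5900 = 131.1800.

131.1800


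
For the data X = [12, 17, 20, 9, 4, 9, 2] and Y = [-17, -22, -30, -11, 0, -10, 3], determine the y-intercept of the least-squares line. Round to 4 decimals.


Compute b1 = -1.7883 from the OLS formula.
With xbar = 10.4286 and ybar = -12.4286, the intercept is:
b0 = -12.4286 - -1.7883 * 10.4286 = 6.2207.

6.2207


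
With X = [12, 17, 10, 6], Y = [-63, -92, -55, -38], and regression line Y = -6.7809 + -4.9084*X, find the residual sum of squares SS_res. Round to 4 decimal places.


Compute predicted values, then residuals = yi - yhat_i.
Residuals: [2.6817, -1.7763, 0.8649, -1.7687].
SSres = sum(residual^2) = 14.2231.

14.2231


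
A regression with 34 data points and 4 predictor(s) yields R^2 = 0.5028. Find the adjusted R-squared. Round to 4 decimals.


Plug in: Adj R^2 = 1 - (1 - 0.5028) * 33/29.
= 1 - 0.4972 * 33/29
= 1 - 16.4076 / 29
= 1 - 0.5658 = 0.4342.

0.4342


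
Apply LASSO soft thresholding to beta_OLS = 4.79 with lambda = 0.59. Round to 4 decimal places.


Absolute value: |4.79| = 4.79.
Compare to lambda = 0.59.
Since |beta| > lambda, coefficient = sign(beta)*(|beta| - lambda) = 4.2000.

4.2000


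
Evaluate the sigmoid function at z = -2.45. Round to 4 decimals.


First, exp(2.4500) = 11.5883.
Then sigma(z) = 1/(1 + 11.5883) = 0.0794.

0.0794


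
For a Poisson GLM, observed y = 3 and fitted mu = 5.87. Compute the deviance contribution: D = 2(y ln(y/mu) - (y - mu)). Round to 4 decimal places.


First: ln(3/5.87) = -0.671242.
Then: 3 * -0.671242 = -2.013726.
y - mu = 3 - 5.87 = -2.87.
D = 2(-2.013726 - -2.87) = 1.712548, which rounds to 1.7125.

1.7125


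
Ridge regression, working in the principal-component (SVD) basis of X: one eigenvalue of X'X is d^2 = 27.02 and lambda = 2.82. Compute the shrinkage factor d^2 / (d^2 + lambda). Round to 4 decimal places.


Denominator = d^2 + lambda = 27.02 + 2.82 = 29.8400.
Shrinkage = 27.02 / 29.8400 = 0.9055.

0.9055


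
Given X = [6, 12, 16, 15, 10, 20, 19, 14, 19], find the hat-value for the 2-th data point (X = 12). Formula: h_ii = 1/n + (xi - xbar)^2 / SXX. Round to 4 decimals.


n = 9, xbar = 14.5556.
SXX = sum((xi - xbar)^2) = 172.2222.
h = 1/9 + (12 - 14.5556)^2 / 172.2222 = 0.1490.

0.1490


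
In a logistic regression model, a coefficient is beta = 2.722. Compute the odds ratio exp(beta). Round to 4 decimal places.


Odds ratio = exp(beta) = exp(2.722).
= 15.2107.

15.2107


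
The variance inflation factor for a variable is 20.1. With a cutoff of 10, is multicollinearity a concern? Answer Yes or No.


The threshold is 10.
VIF = 20.1 is >= 10.
Multicollinearity indication: Yes.

Yes


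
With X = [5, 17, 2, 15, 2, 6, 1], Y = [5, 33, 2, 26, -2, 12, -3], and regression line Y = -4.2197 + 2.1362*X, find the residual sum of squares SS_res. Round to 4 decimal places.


For each point, residual = actual - predicted.
Residuals: [-1.4613, 0.9043, 1.9473, -1.8233, -2.0527, 3.4025, -0.9165].
Sum of squared residuals = 26.7001.

26.7001


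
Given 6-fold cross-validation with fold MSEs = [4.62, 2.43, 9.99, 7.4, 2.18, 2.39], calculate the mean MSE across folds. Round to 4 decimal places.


Add all fold MSEs: 29.0100.
Divide by k = 6: 29.0100/6 = 4.8350.

4.8350


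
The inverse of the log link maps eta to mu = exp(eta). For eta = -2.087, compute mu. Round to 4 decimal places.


mu = exp(eta) = exp(-2.087).
= 0.1241.

0.1241


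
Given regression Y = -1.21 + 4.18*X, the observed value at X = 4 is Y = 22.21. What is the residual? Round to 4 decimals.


Predicted = -1.21 + 4.18 * 4 = 15.5100.
Residual = 22.21 - 15.5100 = 6.7000.

6.7000


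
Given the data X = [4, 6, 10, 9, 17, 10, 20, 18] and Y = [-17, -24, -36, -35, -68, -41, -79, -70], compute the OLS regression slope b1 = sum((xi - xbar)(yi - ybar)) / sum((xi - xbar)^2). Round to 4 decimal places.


First compute the means: xbar = 11.7500, ybar = -46.2500.
Then S_xx = sum((xi - xbar)^2) = 241.5000.
S_xy = sum((xi - xbar)(yi - ybar)) = -945.5000.
b1 = S_xy / S_xx = -945.5000 / 241.5000 = -3.9151.

-3.9151


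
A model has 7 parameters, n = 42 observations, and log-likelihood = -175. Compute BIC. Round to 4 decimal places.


ln(42) = 3.737670.
k * ln(n) = 7 * 3.737670 = 26.163690.
-2L = 350.
BIC = 26.163690 + 350 = 376.163690, which rounds to 376.1637.

376.1637


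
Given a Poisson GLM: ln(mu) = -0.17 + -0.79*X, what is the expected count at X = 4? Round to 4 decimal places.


eta = -0.17 + -0.79 * 4 = -3.3300.
mu = exp(-3.3300) = 0.0358.

0.0358


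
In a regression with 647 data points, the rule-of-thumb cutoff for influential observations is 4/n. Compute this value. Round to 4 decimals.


Cook's distance cutoff = 4/n = 4/647.
= 0.0062.

0.0062


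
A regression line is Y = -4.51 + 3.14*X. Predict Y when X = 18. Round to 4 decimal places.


Plug X = 18 into Y = -4.51 + 3.14*X:
Y = -4.51 + 56.5200 = 52.0100.

52.0100


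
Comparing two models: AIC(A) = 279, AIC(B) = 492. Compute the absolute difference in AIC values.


|AIC_A - AIC_B| = |279 - 492| = 213.
Model A is preferred (lower AIC).

213


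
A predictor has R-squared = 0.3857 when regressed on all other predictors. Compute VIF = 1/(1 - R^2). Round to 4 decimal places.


Using VIF = 1/(1 - R^2_j):
1 - 0.3857 = 0.6143.
VIF = 1.6279.

1.6279


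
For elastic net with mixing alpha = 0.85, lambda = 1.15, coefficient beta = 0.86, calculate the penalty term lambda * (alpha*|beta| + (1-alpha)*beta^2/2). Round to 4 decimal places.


alpha * |beta| = 0.85 * 0.86 = 0.7310.
(1-alpha) * beta^2/2 = 0.15 * 0.7396/2 = 0.0555.
Total = 1.15 * (0.7310 + 0.0555) = 0.9044.

0.9044


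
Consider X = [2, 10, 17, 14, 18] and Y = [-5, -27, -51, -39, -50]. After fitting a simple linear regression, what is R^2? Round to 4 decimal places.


Fit the OLS line: b0 = 1.3472, b1 = -2.9301.
SSres = 9.9751.
SStot = 1459.2000.
R^2 = 1 - 9.9751/1459.2000 = 0.9932.

0.9932


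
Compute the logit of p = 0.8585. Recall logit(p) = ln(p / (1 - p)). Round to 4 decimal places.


Compute the odds: 0.8585/0.1415 = 6.0671.
Take the natural log: ln(6.0671) = 1.8029.

1.8029


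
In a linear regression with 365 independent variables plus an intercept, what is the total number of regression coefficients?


Including the intercept, the model has 365 predictor coefficients + 1 intercept.
Total = 366.

366


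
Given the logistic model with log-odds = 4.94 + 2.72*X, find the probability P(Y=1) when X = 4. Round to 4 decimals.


Linear predictor: z = 4.94 + 2.72 * 4 = 15.8200.
P = 1/(1 + exp(-15.8200)) = 1/(1 + 0.0000) = 1.0000.

1.0000


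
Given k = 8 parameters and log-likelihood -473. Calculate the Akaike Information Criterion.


AIC = 2k - 2*loglik = 2(8) - 2(-473).
= 16 + 946 = 962.

962


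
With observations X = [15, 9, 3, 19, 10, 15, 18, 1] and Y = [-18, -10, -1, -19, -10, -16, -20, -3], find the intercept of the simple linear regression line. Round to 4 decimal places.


First find the slope: b1 = -1.0710.
Means: xbar = 11.2500, ybar = -12.1250.
b0 = ybar - b1 * xbar = -12.1250 - -1.0710 * 11.2500 = -0.0766.

-0.0766
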